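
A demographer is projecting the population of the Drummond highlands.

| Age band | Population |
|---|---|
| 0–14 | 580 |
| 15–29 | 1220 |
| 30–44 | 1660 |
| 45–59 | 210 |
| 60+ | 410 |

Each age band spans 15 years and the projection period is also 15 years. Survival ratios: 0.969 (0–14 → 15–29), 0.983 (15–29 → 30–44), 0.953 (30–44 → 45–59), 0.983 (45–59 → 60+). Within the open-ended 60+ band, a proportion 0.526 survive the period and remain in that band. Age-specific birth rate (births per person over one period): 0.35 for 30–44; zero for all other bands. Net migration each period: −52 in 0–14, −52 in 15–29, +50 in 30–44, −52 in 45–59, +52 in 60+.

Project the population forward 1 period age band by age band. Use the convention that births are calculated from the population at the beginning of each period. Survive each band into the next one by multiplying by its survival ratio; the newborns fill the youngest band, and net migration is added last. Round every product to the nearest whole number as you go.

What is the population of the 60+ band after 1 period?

Numbering the bands 1..5 from youngest to oldest:
— Period 1 —
Births: 1660 * 0.35 = 581
Band 2: 580 * 0.969 = 562
Band 3: 1220 * 0.983 = 1199
Band 4: 1660 * 0.953 = 1582
Band 5: 210 * 0.983 + 410 * 0.526 = 206 + 216 = 422
Net migration: Band 1 − 52 → 529; Band 2 − 52 → 510; Band 3 + 50 → 1249; Band 4 − 52 → 1530; Band 5 + 52 → 474
Population now: 0–14=529, 15–29=510, 30–44=1249, 45–59=1530, 60+=474

474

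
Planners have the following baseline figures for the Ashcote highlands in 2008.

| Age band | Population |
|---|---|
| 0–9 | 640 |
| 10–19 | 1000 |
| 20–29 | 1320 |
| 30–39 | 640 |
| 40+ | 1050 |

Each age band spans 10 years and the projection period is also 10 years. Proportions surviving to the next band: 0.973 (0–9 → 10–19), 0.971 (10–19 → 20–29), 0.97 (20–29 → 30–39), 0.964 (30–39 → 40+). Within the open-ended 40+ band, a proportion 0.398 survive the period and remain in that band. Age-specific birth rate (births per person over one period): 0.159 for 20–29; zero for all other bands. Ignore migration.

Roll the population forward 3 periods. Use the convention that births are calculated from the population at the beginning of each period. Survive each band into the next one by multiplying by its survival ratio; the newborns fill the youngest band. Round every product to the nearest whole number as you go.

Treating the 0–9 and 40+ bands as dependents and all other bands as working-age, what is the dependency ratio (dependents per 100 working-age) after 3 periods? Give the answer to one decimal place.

177.4

Call the bands 1 to 5, youngest first.
[period 1]
Births: 1320 × 0.159 = 210
Band 2: 640 × 0.973 = 623
Band 3: 1000 × 0.971 = 971
Band 4: 1320 × 0.97 = 1280
Band 5: 640 × 0.964 + 1050 × 0.398 = 617 + 418 = 1035
Giving 210 / 623 / 971 / 1280 / 1035.
[period 2]
Births: 971 × 0.159 = 154
Band 2: 210 × 0.973 = 204
Band 3: 623 × 0.971 = 605
Band 4: 971 × 0.97 = 942
Band 5: 1280 × 0.964 + 1035 × 0.398 = 1234 + 412 = 1646
Giving 154 / 204 / 605 / 942 / 1646.
[period 3]
Births: 605 × 0.159 = 96
Band 2: 154 × 0.973 = 150
Band 3: 204 × 0.971 = 198
Band 4: 605 × 0.97 = 587
Band 5: 942 × 0.964 + 1646 × 0.398 = 908 + 655 = 1563
Giving 96 / 150 / 198 / 587 / 1563.
Dependents (band 0–9 + band 40+) = 96 + 1563 = 1659; working-age = 935; ratio = 1659/935 × 100 = 177.4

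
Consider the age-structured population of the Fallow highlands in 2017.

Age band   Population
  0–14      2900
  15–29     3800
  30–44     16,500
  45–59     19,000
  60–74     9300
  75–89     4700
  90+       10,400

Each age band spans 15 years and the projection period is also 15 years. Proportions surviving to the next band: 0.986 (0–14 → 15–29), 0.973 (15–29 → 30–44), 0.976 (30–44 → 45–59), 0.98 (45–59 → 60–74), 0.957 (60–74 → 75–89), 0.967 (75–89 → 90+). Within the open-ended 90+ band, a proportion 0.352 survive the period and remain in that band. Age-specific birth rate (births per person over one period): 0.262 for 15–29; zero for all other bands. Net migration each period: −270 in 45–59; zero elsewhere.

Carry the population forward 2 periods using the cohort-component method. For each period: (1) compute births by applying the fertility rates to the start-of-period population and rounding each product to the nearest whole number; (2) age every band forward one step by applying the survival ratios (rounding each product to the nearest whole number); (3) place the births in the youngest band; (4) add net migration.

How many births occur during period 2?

749

Period 1:
Births: 3800 × 0.262 = 996
15–29: 2900 × 0.986 = 2859
30–44: 3800 × 0.973 = 3697
45–59: 16500 × 0.976 = 16104
60–74: 19000 × 0.98 = 18620
75–89: 9300 × 0.957 = 8900
90+: 4700 × 0.967 + 10400 × 0.352 = 4545 + 3661 = 8206
Net migration: 45–59 − 270 → 15834
End of period: [996, 2859, 3697, 15834, 18620, 8900, 8206]
Period 2:
Births: 2859 × 0.262 = 749
15–29: 996 × 0.986 = 982
30–44: 2859 × 0.973 = 2782
45–59: 3697 × 0.976 = 3608
60–74: 15834 × 0.98 = 15517
75–89: 18620 × 0.957 = 17819
90+: 8900 × 0.967 + 8206 × 0.352 = 8606 + 2889 = 11495
Net migration: 45–59 − 270 → 3338
End of period: [749, 982, 2782, 3338, 15517, 17819, 11495]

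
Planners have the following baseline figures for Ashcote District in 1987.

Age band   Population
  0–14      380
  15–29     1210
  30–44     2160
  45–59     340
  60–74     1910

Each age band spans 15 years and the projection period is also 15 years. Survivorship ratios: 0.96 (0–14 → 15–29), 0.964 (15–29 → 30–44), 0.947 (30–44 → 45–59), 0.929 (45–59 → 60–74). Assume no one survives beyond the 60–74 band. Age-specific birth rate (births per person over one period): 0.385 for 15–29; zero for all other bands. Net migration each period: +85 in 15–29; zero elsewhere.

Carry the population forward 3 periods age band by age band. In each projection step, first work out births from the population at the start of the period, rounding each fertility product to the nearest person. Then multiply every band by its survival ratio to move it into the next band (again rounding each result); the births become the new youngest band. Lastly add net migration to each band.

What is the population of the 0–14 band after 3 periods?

205

[period 1]
Births: 1210 × 0.385 = 466
15–29: 380 × 0.96 = 365
30–44: 1210 × 0.964 = 1166
45–59: 2160 × 0.947 = 2046
60–74: 340 × 0.929 = 316
Net migration: 15–29 + 85 → 450
→ [466, 450, 1166, 2046, 316]
[period 2]
Births: 450 × 0.385 = 173
15–29: 466 × 0.96 = 447
30–44: 450 × 0.964 = 434
45–59: 1166 × 0.947 = 1104
60–74: 2046 × 0.929 = 1901
Net migration: 15–29 + 85 → 532
→ [173, 532, 434, 1104, 1901]
[period 3]
Births: 532 × 0.385 = 205
15–29: 173 × 0.96 = 166
30–44: 532 × 0.964 = 513
45–59: 434 × 0.947 = 411
60–74: 1104 × 0.929 = 1026
Net migration: 15–29 + 85 → 251
→ [205, 251, 513, 411, 1026]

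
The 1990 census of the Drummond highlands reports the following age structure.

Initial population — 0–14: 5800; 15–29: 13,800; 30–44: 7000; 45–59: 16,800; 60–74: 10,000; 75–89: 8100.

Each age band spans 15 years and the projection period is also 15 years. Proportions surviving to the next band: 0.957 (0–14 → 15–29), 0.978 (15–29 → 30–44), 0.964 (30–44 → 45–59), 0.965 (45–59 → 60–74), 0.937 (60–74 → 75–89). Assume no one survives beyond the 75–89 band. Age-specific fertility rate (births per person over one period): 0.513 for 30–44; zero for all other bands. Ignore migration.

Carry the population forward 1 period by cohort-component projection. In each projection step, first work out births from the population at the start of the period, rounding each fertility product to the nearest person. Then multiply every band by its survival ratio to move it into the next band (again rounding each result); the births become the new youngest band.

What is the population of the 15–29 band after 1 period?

— Period 1 —
Births: 7000 × 0.513 = 3591
15–29: 5800 × 0.957 = 5551
30–44: 13800 × 0.978 = 13496
45–59: 7000 × 0.964 = 6748
60–74: 16800 × 0.965 = 16212
75–89: 10000 × 0.937 = 9370
End of period: [3591, 5551, 13496, 6748, 16212, 9370]

5551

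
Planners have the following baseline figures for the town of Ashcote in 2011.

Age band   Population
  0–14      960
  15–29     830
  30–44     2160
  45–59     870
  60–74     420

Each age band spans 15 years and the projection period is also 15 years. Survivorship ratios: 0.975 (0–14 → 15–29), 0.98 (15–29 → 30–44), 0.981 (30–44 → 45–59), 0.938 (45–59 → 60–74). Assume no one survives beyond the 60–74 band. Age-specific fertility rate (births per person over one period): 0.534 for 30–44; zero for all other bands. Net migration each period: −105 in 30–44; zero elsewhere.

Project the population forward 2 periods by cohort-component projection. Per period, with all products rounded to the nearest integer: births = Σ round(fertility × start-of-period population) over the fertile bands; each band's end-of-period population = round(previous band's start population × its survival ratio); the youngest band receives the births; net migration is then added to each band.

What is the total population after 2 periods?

4997

Call the groups 1 to 5, youngest first.
Period 1:
Births: 2160 × 0.534 = 1153
Group 2: 960 × 0.975 = 936
Group 3: 830 × 0.98 = 813
Group 4: 2160 × 0.981 = 2119
Group 5: 870 × 0.938 = 816
Net migration: Group 3 − 105 → 708
→ [1153, 936, 708, 2119, 816]
Period 2:
Births: 708 × 0.534 = 378
Group 2: 1153 × 0.975 = 1124
Group 3: 936 × 0.98 = 917
Group 4: 708 × 0.981 = 695
Group 5: 2119 × 0.938 = 1988
Net migration: Group 3 − 105 → 812
→ [378, 1124, 812, 695, 1988]
Total after period 2: 378 + 1124 + 812 + 695 + 1988 = 4997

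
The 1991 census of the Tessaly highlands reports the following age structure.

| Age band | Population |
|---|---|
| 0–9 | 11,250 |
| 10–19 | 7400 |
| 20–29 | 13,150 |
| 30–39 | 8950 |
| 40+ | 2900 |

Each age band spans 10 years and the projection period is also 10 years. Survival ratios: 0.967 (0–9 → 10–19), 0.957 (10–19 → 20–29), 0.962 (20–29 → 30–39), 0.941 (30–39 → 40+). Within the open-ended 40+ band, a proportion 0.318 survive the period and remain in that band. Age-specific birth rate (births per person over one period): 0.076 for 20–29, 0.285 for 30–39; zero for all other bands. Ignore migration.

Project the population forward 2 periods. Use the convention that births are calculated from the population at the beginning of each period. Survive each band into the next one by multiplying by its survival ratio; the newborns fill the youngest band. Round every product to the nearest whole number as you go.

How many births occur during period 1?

3550

[period 1]
Births: 13150 × 0.076 = 999, 8950 × 0.285 = 2551 ⇒ total 3550
10–19: 11250 × 0.967 = 10879
20–29: 7400 × 0.957 = 7082
30–39: 13150 × 0.962 = 12650
40+: 8950 × 0.941 + 2900 × 0.318 = 8422 + 922 = 9344
Population now: 0–9=3550, 10–19=10879, 20–29=7082, 30–39=12650, 40+=9344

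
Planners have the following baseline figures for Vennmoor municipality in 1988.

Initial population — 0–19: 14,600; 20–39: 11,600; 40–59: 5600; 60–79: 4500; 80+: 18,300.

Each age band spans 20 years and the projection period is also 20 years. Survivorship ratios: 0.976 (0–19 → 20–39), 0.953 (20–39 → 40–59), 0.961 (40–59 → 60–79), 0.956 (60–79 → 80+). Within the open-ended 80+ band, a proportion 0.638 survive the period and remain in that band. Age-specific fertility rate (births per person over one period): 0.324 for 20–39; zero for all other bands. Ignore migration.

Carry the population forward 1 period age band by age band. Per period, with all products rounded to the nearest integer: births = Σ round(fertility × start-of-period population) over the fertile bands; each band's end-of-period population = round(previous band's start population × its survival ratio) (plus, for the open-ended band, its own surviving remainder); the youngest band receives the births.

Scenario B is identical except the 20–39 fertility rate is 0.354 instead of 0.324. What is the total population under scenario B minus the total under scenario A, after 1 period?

(Groups numbered youngest = 1 to oldest = 5.)
— Period 1 —
Births: 11600 × 0.324 = 3758
Group 2: 14600 × 0.976 = 14250
Group 3: 11600 × 0.953 = 11055
Group 4: 5600 × 0.961 = 5382
Group 5: 4500 × 0.956 + 18300 × 0.638 = 4302 + 11675 = 15977
Population now: 0–19=3758, 20–39=14250, 40–59=11055, 60–79=5382, 80+=15977
Scenario A total after 1 period: 50422
Scenario B projection —
— Period 1 —
Births: 11600 × 0.354 = 4106
Group 2: 14600 × 0.976 = 14250
Group 3: 11600 × 0.953 = 11055
Group 4: 5600 × 0.961 = 5382
Group 5: 4500 × 0.956 + 18300 × 0.638 = 4302 + 11675 = 15977
Population now: 0–19=4106, 20–39=14250, 40–59=11055, 60–79=5382, 80+=15977
Scenario B total after 1 period: 50770
Difference B − A = 50770 − 50422 = 348

348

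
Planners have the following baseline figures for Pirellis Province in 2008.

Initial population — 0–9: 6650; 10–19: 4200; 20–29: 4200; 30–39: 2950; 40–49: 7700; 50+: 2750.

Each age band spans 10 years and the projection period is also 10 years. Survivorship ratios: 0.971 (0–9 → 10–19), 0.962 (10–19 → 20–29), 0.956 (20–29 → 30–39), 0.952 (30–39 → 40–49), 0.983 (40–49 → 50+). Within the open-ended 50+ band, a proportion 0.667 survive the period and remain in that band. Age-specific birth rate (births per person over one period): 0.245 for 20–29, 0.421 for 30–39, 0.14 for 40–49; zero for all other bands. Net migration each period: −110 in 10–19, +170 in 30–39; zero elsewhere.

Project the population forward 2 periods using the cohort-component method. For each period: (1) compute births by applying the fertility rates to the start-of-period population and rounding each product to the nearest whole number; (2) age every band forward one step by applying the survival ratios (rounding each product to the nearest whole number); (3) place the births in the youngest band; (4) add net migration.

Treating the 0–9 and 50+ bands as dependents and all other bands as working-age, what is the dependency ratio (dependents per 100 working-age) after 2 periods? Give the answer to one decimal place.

[period 1]
Births: 4200 × 0.245 = 1029 ; 2950 × 0.421 = 1242 ; 7700 × 0.14 = 1078 → 3349
10–19: 6650 × 0.971 = 6457
20–29: 4200 × 0.962 = 4040
30–39: 4200 × 0.956 = 4015
40–49: 2950 × 0.952 = 2808
50+: 7700 × 0.983 + 2750 × 0.667 = 7569 + 1834 = 9403
Net migration: 10–19 − 110 → 6347; 30–39 + 170 → 4185
End of period: [3349, 6347, 4040, 4185, 2808, 9403]
[period 2]
Births: 4040 × 0.245 = 990 ; 4185 × 0.421 = 1762 ; 2808 × 0.14 = 393 → 3145
10–19: 3349 × 0.971 = 3252
20–29: 6347 × 0.962 = 6106
30–39: 4040 × 0.956 = 3862
40–49: 4185 × 0.952 = 3984
50+: 2808 × 0.983 + 9403 × 0.667 = 2760 + 6272 = 9032
Net migration: 10–19 − 110 → 3142; 30–39 + 170 → 4032
End of period: [3145, 3142, 6106, 4032, 3984, 9032]
Dependents (band 0–9 + band 50+) = 3145 + 9032 = 12177; working-age = 17264; ratio = 12177/17264 × 100 = 70.5

70.5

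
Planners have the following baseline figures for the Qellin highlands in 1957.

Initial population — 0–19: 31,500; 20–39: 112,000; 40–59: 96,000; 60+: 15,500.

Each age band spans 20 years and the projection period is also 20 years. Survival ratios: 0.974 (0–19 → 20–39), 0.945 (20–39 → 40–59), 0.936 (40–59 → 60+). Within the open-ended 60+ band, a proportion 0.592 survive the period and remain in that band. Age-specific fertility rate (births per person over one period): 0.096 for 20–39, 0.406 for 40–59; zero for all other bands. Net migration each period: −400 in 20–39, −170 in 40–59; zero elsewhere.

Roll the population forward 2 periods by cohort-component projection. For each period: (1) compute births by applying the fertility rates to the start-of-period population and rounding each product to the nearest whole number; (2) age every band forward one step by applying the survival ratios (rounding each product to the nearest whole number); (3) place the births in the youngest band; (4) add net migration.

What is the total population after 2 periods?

279824

Numbering the groups 1..4 from youngest to oldest:
After projecting period 1:
Births: 112000 × 0.096 = 10752 ; 96000 × 0.406 = 38976 → 49728
Group 2: 31500 × 0.974 = 30681
Group 3: 112000 × 0.945 = 105840
Group 4: 96000 × 0.936 + 15500 × 0.592 = 89856 + 9176 = 99032
Net migration: Group 2 − 400 → 30281; Group 3 − 170 → 105670
→ [49728, 30281, 105670, 99032]
After projecting period 2:
Births: 30281 × 0.096 = 2907 ; 105670 × 0.406 = 42902 → 45809
Group 2: 49728 × 0.974 = 48435
Group 3: 30281 × 0.945 = 28616
Group 4: 105670 × 0.936 + 99032 × 0.592 = 98907 + 58627 = 157534
Net migration: Group 2 − 400 → 48035; Group 3 − 170 → 28446
→ [45809, 48035, 28446, 157534]
Total after period 2: 45809 + 48035 + 28446 + 157534 = 279824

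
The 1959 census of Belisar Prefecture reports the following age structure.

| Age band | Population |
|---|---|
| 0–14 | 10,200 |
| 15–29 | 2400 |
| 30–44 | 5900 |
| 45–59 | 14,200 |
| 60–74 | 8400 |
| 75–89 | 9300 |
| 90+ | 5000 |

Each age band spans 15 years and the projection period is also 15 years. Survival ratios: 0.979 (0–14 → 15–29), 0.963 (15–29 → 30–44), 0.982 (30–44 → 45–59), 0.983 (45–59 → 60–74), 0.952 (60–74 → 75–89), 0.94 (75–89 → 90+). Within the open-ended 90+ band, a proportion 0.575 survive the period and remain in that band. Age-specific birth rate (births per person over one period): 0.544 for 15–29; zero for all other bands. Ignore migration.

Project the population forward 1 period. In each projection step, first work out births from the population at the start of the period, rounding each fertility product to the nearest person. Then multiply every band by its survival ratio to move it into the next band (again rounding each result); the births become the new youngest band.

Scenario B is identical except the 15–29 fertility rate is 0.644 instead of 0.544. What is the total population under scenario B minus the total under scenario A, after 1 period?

240

— Period 1 —
Births: 2400 × 0.544 = 1306
15–29: 10200 × 0.979 = 9986
30–44: 2400 × 0.963 = 2311
45–59: 5900 × 0.982 = 5794
60–74: 14200 × 0.983 = 13959
75–89: 8400 × 0.952 = 7997
90+: 9300 × 0.94 + 5000 × 0.575 = 8742 + 2875 = 11617
Giving 1306 / 9986 / 2311 / 5794 / 13959 / 7997 / 11617.
Scenario A total after 1 period: 52970
Scenario B projection —
— Period 1 —
Births: 2400 × 0.644 = 1546
15–29: 10200 × 0.979 = 9986
30–44: 2400 × 0.963 = 2311
45–59: 5900 × 0.982 = 5794
60–74: 14200 × 0.983 = 13959
75–89: 8400 × 0.952 = 7997
90+: 9300 × 0.94 + 5000 × 0.575 = 8742 + 2875 = 11617
Giving 1546 / 9986 / 2311 / 5794 / 13959 / 7997 / 11617.
Scenario B total after 1 period: 53210
Difference B − A = 53210 − 52970 = 240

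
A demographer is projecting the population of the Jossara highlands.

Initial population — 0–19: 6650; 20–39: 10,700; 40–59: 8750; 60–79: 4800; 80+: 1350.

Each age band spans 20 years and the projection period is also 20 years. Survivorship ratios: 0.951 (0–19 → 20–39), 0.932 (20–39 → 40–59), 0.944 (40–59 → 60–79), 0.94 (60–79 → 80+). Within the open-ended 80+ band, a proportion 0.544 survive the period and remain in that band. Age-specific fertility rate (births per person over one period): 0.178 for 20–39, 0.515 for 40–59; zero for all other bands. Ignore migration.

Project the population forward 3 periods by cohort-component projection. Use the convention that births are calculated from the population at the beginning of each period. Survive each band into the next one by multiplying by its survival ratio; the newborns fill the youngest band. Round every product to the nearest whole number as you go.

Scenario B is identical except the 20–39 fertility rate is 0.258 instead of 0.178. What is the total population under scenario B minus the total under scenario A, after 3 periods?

1938

Numbering the groups 1..5 from youngest to oldest:
Period 1.
Births: 10700 × 0.178 = 1905 ; 8750 × 0.515 = 4506 → 6411
Group 2: 6650 × 0.951 = 6324
Group 3: 10700 × 0.932 = 9972
Group 4: 8750 × 0.944 = 8260
Group 5: 4800 × 0.94 + 1350 × 0.544 = 4512 + 734 = 5246
→ [6411, 6324, 9972, 8260, 5246]
Period 2.
Births: 6324 × 0.178 = 1126 ; 9972 × 0.515 = 5136 → 6262
Group 2: 6411 × 0.951 = 6097
Group 3: 6324 × 0.932 = 5894
Group 4: 9972 × 0.944 = 9414
Group 5: 8260 × 0.94 + 5246 × 0.544 = 7764 + 2854 = 10618
→ [6262, 6097, 5894, 9414, 10618]
Period 3.
Births: 6097 × 0.178 = 1085 ; 5894 × 0.515 = 3035 → 4120
Group 2: 6262 × 0.951 = 5955
Group 3: 6097 × 0.932 = 5682
Group 4: 5894 × 0.944 = 5564
Group 5: 9414 × 0.94 + 10618 × 0.544 = 8849 + 5776 = 14625
→ [4120, 5955, 5682, 5564, 14625]
Scenario A total after 3 periods: 35946
Scenario B projection —
Period 1.
Births: 10700 × 0.258 = 2761 ; 8750 × 0.515 = 4506 → 7267
Group 2: 6650 × 0.951 = 6324
Group 3: 10700 × 0.932 = 9972
Group 4: 8750 × 0.944 = 8260
Group 5: 4800 × 0.94 + 1350 × 0.544 = 4512 + 734 = 5246
→ [7267, 6324, 9972, 8260, 5246]
Period 2.
Births: 6324 × 0.258 = 1632 ; 9972 × 0.515 = 5136 → 6768
Group 2: 7267 × 0.951 = 6911
Group 3: 6324 × 0.932 = 5894
Group 4: 9972 × 0.944 = 9414
Group 5: 8260 × 0.94 + 5246 × 0.544 = 7764 + 2854 = 10618
→ [6768, 6911, 5894, 9414, 10618]
Period 3.
Births: 6911 × 0.258 = 1783 ; 5894 × 0.515 = 3035 → 4818
Group 2: 6768 × 0.951 = 6436
Group 3: 6911 × 0.932 = 6441
Group 4: 5894 × 0.944 = 5564
Group 5: 9414 × 0.94 + 10618 × 0.544 = 8849 + 5776 = 14625
→ [4818, 6436, 6441, 5564, 14625]
Scenario B total after 3 periods: 37884
Difference B − A = 37884 − 35946 = 1938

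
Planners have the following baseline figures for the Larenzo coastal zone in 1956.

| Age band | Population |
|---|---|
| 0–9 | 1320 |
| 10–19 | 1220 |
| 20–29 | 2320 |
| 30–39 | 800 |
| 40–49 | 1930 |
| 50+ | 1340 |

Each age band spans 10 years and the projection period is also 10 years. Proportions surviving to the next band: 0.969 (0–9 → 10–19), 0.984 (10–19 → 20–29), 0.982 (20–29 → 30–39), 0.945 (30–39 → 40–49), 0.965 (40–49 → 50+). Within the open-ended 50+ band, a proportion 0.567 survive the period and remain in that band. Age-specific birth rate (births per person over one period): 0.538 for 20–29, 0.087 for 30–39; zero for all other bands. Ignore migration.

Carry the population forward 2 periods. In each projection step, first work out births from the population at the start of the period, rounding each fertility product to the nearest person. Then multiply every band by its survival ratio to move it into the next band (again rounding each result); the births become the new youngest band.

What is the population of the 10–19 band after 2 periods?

1277

[period 1]
Births: 2320 * 0.538 = 1248 ; 800 * 0.087 = 70 — total 1318
10–19: 1320 * 0.969 = 1279
20–29: 1220 * 0.984 = 1200
30–39: 2320 * 0.982 = 2278
40–49: 800 * 0.945 = 756
50+: 1930 * 0.965 + 1340 * 0.567 = 1862 + 760 = 2622
End of period: [1318, 1279, 1200, 2278, 756, 2622]
[period 2]
Births: 1200 * 0.538 = 646 ; 2278 * 0.087 = 198 — total 844
10–19: 1318 * 0.969 = 1277
20–29: 1279 * 0.984 = 1259
30–39: 1200 * 0.982 = 1178
40–49: 2278 * 0.945 = 2153
50+: 756 * 0.965 + 2622 * 0.567 = 730 + 1487 = 2217
End of period: [844, 1277, 1259, 1178, 2153, 2217]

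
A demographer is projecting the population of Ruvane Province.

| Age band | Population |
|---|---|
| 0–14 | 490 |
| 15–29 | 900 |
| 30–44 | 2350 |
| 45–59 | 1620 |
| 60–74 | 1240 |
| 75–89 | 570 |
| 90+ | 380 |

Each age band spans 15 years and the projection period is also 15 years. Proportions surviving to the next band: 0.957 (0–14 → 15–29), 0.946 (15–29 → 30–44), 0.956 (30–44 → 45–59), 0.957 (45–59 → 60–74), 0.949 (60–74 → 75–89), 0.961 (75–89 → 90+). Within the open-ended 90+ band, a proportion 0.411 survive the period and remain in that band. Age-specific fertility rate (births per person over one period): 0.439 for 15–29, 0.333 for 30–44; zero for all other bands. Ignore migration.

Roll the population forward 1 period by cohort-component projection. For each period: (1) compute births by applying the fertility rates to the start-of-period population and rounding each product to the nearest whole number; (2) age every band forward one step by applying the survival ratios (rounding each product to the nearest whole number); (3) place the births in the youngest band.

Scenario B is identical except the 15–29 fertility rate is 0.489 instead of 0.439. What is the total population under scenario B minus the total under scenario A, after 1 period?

45

(Groups numbered youngest = 1 to oldest = 7.)
After projecting period 1:
Births: 900 * 0.439 = 395  |  2350 * 0.333 = 783 → 1178
Group 2: 490 * 0.957 = 469
Group 3: 900 * 0.946 = 851
Group 4: 2350 * 0.956 = 2247
Group 5: 1620 * 0.957 = 1550
Group 6: 1240 * 0.949 = 1177
Group 7: 570 * 0.961 + 380 * 0.411 = 548 + 156 = 704
End of period: [1178, 469, 851, 2247, 1550, 1177, 704]
Scenario A total after 1 period: 8176
Scenario B projection —
After projecting period 1:
Births: 900 * 0.489 = 440  |  2350 * 0.333 = 783 → 1223
Group 2: 490 * 0.957 = 469
Group 3: 900 * 0.946 = 851
Group 4: 2350 * 0.956 = 2247
Group 5: 1620 * 0.957 = 1550
Group 6: 1240 * 0.949 = 1177
Group 7: 570 * 0.961 + 380 * 0.411 = 548 + 156 = 704
End of period: [1223, 469, 851, 2247, 1550, 1177, 704]
Scenario B total after 1 period: 8221
Difference B − A = 8221 − 8176 = 45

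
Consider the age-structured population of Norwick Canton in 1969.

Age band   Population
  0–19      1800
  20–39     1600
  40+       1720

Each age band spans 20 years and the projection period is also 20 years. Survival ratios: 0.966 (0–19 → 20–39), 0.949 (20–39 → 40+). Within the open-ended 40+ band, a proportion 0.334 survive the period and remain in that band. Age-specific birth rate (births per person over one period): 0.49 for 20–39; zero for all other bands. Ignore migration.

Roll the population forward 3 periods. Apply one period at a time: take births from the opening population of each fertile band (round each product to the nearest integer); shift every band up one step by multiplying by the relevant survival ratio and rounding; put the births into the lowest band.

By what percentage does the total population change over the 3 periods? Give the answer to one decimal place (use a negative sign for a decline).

Numbering the groups 1..3 from youngest to oldest:
Period 1.
Births: 1600 × 0.49 = 784
Group 2: 1800 × 0.966 = 1739
Group 3: 1600 × 0.949 + 1720 × 0.334 = 1518 + 574 = 2092
→ [784, 1739, 2092]
Period 2.
Births: 1739 × 0.49 = 852
Group 2: 784 × 0.966 = 757
Group 3: 1739 × 0.949 + 2092 × 0.334 = 1650 + 699 = 2349
→ [852, 757, 2349]
Period 3.
Births: 757 × 0.49 = 371
Group 2: 852 × 0.966 = 823
Group 3: 757 × 0.949 + 2349 × 0.334 = 718 + 785 = 1503
→ [371, 823, 1503]
Total: 5120 → 2697; change = -2423; percentage change = -47.3%

-47.3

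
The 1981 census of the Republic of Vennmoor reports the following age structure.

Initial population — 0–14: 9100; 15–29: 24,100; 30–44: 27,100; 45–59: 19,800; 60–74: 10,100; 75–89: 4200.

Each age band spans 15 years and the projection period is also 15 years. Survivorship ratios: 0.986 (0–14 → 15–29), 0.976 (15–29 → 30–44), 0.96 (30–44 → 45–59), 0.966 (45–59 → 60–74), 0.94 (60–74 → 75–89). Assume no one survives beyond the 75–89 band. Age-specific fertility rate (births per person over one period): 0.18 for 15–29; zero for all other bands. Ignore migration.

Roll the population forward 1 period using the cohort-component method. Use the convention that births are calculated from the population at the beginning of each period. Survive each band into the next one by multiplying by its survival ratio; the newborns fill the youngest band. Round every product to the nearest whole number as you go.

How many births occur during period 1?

4338

Numbering the groups 1..6 from youngest to oldest:
[period 1]
Births: 24100 × 0.18 = 4338
Group 2: 9100 × 0.986 = 8973
Group 3: 24100 × 0.976 = 23522
Group 4: 27100 × 0.96 = 26016
Group 5: 19800 × 0.966 = 19127
Group 6: 10100 × 0.94 = 9494
Population now: 0–14=4338, 15–29=8973, 30–44=23522, 45–59=26016, 60–74=19127, 75–89=9494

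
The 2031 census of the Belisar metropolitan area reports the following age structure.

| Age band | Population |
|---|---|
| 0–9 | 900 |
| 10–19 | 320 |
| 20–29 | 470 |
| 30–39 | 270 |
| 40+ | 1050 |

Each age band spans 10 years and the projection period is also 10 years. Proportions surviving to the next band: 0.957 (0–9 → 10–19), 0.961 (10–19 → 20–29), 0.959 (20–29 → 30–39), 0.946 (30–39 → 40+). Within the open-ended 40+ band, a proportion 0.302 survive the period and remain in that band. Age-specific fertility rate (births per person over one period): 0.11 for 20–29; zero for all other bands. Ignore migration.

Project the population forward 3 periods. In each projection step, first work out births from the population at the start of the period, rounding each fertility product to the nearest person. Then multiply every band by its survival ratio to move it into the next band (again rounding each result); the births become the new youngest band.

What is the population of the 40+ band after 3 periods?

460

Period 1:
Births: 470 × 0.11 = 52
10–19: 900 × 0.957 = 861
20–29: 320 × 0.961 = 308
30–39: 470 × 0.959 = 451
40+: 270 × 0.946 + 1050 × 0.302 = 255 + 317 = 572
Population now: 0–9=52, 10–19=861, 20–29=308, 30–39=451, 40+=572
Period 2:
Births: 308 × 0.11 = 34
10–19: 52 × 0.957 = 50
20–29: 861 × 0.961 = 827
30–39: 308 × 0.959 = 295
40+: 451 × 0.946 + 572 × 0.302 = 427 + 173 = 600
Population now: 0–9=34, 10–19=50, 20–29=827, 30–39=295, 40+=600
Period 3:
Births: 827 × 0.11 = 91
10–19: 34 × 0.957 = 33
20–29: 50 × 0.961 = 48
30–39: 827 × 0.959 = 793
40+: 295 × 0.946 + 600 × 0.302 = 279 + 181 = 460
Population now: 0–9=91, 10–19=33, 20–29=48, 30–39=793, 40+=460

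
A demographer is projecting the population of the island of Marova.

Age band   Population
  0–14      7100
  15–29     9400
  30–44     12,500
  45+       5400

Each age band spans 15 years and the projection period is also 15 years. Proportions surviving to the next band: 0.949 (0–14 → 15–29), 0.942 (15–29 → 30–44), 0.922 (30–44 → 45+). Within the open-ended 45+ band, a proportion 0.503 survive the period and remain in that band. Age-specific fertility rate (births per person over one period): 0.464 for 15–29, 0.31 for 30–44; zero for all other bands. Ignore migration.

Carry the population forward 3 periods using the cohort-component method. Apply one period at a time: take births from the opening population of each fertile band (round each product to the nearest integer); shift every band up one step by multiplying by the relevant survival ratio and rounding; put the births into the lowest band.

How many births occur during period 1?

After projecting period 1:
Births: 9400 × 0.464 = 4362 ; 12500 × 0.31 = 3875 → 8237
15–29: 7100 × 0.949 = 6738
30–44: 9400 × 0.942 = 8855
45+: 12500 × 0.922 + 5400 × 0.503 = 11525 + 2716 = 14241
Giving 8237 / 6738 / 8855 / 14241.

8237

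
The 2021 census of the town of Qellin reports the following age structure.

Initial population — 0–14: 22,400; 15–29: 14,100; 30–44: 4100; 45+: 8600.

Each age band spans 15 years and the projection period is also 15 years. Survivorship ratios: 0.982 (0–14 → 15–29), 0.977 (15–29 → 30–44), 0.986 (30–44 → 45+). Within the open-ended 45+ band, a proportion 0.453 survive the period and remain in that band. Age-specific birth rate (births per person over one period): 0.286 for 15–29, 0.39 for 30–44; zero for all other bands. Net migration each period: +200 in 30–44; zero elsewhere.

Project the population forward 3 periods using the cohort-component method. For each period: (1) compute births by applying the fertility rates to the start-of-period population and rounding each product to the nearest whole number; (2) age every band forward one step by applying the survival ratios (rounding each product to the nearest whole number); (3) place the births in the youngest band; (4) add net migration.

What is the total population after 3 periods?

Period 1:
Births: 14100 × 0.286 = 4033, 4100 × 0.39 = 1599 ⇒ total 5632
15–29: 22400 × 0.982 = 21997
30–44: 14100 × 0.977 = 13776
45+: 4100 × 0.986 + 8600 × 0.453 = 4043 + 3896 = 7939
Net migration: 30–44 + 200 → 13976
→ [5632, 21997, 13976, 7939]
Period 2:
Births: 21997 × 0.286 = 6291, 13976 × 0.39 = 5451 ⇒ total 11742
15–29: 5632 × 0.982 = 5531
30–44: 21997 × 0.977 = 21491
45+: 13976 × 0.986 + 7939 × 0.453 = 13780 + 3596 = 17376
Net migration: 30–44 + 200 → 21691
→ [11742, 5531, 21691, 17376]
Period 3:
Births: 5531 × 0.286 = 1582, 21691 × 0.39 = 8459 ⇒ total 10041
15–29: 11742 × 0.982 = 11531
30–44: 5531 × 0.977 = 5404
45+: 21691 × 0.986 + 17376 × 0.453 = 21387 + 7871 = 29258
Net migration: 30–44 + 200 → 5604
→ [10041, 11531, 5604, 29258]
Total after period 3: 10041 + 11531 + 5604 + 29258 = 56434

56434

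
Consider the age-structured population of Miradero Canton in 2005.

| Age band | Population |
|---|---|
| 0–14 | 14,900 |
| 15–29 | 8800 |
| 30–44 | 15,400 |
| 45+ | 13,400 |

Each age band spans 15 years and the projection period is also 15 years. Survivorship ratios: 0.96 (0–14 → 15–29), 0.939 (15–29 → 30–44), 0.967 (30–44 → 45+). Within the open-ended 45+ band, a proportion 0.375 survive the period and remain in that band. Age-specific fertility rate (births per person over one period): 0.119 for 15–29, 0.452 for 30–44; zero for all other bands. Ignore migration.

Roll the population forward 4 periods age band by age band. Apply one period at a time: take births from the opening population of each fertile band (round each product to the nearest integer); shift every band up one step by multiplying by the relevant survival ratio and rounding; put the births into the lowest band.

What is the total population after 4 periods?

Period 1:
Births: 8800 × 0.119 = 1047, 15400 × 0.452 = 6961 → 8008
15–29: 14900 × 0.96 = 14304
30–44: 8800 × 0.939 = 8263
45+: 15400 × 0.967 + 13400 × 0.375 = 14892 + 5025 = 19917
Population now: 0–14=8008, 15–29=14304, 30–44=8263, 45+=19917
Period 2:
Births: 14304 × 0.119 = 1702, 8263 × 0.452 = 3735 → 5437
15–29: 8008 × 0.96 = 7688
30–44: 14304 × 0.939 = 13431
45+: 8263 × 0.967 + 19917 × 0.375 = 7990 + 7469 = 15459
Population now: 0–14=5437, 15–29=7688, 30–44=13431, 45+=15459
Period 3:
Births: 7688 × 0.119 = 915, 13431 × 0.452 = 6071 → 6986
15–29: 5437 × 0.96 = 5220
30–44: 7688 × 0.939 = 7219
45+: 13431 × 0.967 + 15459 × 0.375 = 12988 + 5797 = 18785
Population now: 0–14=6986, 15–29=5220, 30–44=7219, 45+=18785
Period 4:
Births: 5220 × 0.119 = 621, 7219 × 0.452 = 3263 → 3884
15–29: 6986 × 0.96 = 6707
30–44: 5220 × 0.939 = 4902
45+: 7219 × 0.967 + 18785 × 0.375 = 6981 + 7044 = 14025
Population now: 0–14=3884, 15–29=6707, 30–44=4902, 45+=14025
Total after period 4: 3884 + 6707 + 4902 + 14025 = 29518

29518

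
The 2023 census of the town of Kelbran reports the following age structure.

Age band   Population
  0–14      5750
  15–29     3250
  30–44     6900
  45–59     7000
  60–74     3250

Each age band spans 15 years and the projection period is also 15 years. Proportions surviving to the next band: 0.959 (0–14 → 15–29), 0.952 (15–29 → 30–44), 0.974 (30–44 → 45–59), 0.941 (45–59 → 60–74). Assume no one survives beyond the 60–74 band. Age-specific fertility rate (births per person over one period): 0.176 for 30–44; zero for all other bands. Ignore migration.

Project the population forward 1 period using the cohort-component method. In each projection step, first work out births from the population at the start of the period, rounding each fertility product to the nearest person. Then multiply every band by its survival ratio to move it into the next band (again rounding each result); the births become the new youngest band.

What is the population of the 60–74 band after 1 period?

(Groups numbered youngest = 1 to oldest = 5.)
After projecting period 1:
Births: 6900 × 0.176 = 1214
Group 2: 5750 × 0.959 = 5514
Group 3: 3250 × 0.952 = 3094
Group 4: 6900 × 0.974 = 6721
Group 5: 7000 × 0.941 = 6587
Giving 1214 / 5514 / 3094 / 6721 / 6587.

6587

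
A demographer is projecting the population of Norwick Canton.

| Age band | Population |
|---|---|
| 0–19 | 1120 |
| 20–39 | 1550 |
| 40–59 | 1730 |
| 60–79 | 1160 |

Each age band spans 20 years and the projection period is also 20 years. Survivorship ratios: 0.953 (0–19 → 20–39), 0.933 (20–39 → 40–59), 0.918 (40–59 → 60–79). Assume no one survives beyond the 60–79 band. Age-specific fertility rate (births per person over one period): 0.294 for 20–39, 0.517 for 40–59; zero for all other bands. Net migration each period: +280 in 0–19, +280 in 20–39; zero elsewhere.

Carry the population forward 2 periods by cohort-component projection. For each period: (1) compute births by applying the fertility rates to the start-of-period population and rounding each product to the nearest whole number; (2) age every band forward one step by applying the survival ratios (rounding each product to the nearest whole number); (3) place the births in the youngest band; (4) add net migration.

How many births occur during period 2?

1144

[period 1]
Births: 1550 * 0.294 = 456  |  1730 * 0.517 = 894 → total 1350
20–39: 1120 * 0.953 = 1067
40–59: 1550 * 0.933 = 1446
60–79: 1730 * 0.918 = 1588
Net migration: 0–19 + 280 → 1630; 20–39 + 280 → 1347
Giving 1630 / 1347 / 1446 / 1588.
[period 2]
Births: 1347 * 0.294 = 396  |  1446 * 0.517 = 748 → total 1144
20–39: 1630 * 0.953 = 1553
40–59: 1347 * 0.933 = 1257
60–79: 1446 * 0.918 = 1327
Net migration: 0–19 + 280 → 1424; 20–39 + 280 → 1833
Giving 1424 / 1833 / 1257 / 1327.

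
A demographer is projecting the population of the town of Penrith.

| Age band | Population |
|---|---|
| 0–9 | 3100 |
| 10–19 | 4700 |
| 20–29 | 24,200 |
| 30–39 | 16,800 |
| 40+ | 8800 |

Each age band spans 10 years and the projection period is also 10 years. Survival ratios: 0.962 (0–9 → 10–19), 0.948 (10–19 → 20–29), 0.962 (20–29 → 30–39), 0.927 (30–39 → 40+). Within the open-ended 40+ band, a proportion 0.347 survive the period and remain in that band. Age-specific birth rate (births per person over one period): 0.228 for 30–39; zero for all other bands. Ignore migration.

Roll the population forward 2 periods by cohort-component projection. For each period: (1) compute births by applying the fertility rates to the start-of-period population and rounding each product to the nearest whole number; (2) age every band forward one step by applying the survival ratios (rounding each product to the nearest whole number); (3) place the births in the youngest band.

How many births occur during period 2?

Call the groups 1 to 5, youngest first.
Period 1:
Births: 16800 × 0.228 = 3830
Group 2: 3100 × 0.962 = 2982
Group 3: 4700 × 0.948 = 4456
Group 4: 24200 × 0.962 = 23280
Group 5: 16800 × 0.927 + 8800 × 0.347 = 15574 + 3054 = 18628
Giving 3830 / 2982 / 4456 / 23280 / 18628.
Period 2:
Births: 23280 × 0.228 = 5308
Group 2: 3830 × 0.962 = 3684
Group 3: 2982 × 0.948 = 2827
Group 4: 4456 × 0.962 = 4287
Group 5: 23280 × 0.927 + 18628 × 0.347 = 21581 + 6464 = 28045
Giving 5308 / 3684 / 2827 / 4287 / 28045.

5308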